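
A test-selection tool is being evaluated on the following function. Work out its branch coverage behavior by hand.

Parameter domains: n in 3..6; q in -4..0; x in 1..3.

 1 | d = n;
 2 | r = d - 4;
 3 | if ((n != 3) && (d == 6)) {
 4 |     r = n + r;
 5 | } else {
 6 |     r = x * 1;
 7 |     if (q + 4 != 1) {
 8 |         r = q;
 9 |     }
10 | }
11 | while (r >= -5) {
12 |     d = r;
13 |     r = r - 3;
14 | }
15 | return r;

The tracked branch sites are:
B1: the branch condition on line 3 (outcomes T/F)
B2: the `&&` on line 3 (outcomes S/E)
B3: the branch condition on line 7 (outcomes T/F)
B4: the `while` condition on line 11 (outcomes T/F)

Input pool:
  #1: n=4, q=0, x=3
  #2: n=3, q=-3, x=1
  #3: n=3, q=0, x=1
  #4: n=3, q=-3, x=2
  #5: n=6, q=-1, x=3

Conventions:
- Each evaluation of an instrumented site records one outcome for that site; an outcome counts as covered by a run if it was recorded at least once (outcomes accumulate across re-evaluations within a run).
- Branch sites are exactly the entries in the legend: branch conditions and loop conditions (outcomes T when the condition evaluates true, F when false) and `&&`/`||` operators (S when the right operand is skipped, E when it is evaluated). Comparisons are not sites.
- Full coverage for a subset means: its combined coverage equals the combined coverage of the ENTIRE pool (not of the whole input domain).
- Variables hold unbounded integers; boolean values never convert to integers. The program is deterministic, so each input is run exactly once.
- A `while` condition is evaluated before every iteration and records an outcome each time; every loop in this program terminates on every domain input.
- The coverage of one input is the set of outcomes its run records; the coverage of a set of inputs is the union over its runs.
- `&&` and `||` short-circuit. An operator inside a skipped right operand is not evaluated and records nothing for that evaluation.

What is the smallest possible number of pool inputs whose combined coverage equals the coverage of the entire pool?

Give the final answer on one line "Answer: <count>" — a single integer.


input #1 (n=4, q=0, x=3): events B2->E, B1->F, B3->T, B4->T, B4->T, B4->F; covers B1=F, B2=E, B3=T, B4=T, B4=F
input #2 (n=3, q=-3, x=1): events B2->S, B1->F, B3->F, B4->T, B4->T, B4->T, B4->F; covers B1=F, B2=S, B3=F, B4=T, B4=F
input #3 (n=3, q=0, x=1): events B2->S, B1->F, B3->T, B4->T, B4->T, B4->F; covers B1=F, B2=S, B3=T, B4=T, B4=F
input #4 (n=3, q=-3, x=2): events B2->S, B1->F, B3->F, B4->T, B4->T, B4->T, B4->F; covers B1=F, B2=S, B3=F, B4=T, B4=F
input #5 (n=6, q=-1, x=3): events B2->E, B1->T, B4->T, B4->T, B4->T, B4->T, B4->T, B4->F; covers B1=T, B2=E, B4=T, B4=F
union over all inputs: B1=T, B1=F, B2=S, B2=E, B3=T, B3=F, B4=T, B4=F (8 outcomes)
size 1 is not enough: best union over all size-1 subsets is 5/8
size 2 is not enough: best union over all size-2 subsets is 7/8
size 3: inputs {1, 2, 5} cover all 8 outcomes, and no lexicographically smaller subset of this size does
Answer: 3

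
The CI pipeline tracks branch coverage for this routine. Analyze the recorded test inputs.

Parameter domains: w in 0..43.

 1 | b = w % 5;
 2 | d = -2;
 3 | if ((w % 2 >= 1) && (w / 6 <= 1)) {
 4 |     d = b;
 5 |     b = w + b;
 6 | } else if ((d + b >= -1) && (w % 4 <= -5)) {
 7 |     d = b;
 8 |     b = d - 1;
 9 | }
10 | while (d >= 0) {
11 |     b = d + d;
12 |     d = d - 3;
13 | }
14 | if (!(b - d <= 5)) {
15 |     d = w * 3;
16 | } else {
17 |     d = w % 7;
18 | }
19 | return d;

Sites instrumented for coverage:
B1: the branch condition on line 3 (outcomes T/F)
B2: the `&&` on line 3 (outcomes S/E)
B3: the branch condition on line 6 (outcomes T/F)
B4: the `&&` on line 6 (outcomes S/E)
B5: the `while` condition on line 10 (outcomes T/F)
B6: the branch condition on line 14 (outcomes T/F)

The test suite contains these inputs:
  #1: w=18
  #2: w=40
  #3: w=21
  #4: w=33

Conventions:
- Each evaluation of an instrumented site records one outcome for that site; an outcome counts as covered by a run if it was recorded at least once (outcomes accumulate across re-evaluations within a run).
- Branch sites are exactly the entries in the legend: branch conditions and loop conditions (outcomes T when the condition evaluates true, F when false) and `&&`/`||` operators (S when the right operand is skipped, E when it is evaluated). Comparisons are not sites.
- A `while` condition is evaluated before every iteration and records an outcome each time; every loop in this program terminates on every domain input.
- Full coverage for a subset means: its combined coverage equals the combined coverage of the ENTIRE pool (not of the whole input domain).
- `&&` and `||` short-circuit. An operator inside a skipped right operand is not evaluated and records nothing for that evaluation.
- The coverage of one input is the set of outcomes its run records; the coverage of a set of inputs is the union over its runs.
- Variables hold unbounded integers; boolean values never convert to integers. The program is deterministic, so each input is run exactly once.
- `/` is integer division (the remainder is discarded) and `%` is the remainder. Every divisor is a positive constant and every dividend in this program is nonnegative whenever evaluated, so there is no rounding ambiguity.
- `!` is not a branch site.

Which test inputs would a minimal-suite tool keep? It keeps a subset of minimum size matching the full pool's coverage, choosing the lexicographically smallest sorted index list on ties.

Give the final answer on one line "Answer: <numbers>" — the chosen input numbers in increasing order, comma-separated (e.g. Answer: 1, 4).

input #1 (w=18): events B2->S, B1->F, B4->E, B3->F, B5->F, B6->F; covers B1=F, B2=S, B3=F, B4=E, B5=F, B6=F
input #2 (w=40): events B2->S, B1->F, B4->S, B3->F, B5->F, B6->F; covers B1=F, B2=S, B3=F, B4=S, B5=F, B6=F
input #3 (w=21): events B2->E, B1->F, B4->E, B3->F, B5->F, B6->F; covers B1=F, B2=E, B3=F, B4=E, B5=F, B6=F
input #4 (w=33): events B2->E, B1->F, B4->E, B3->F, B5->F, B6->F; covers B1=F, B2=E, B3=F, B4=E, B5=F, B6=F
together the pool reaches 8 outcomes: B1=F, B2=S, B2=E, B3=F, B4=S, B4=E, B5=F, B6=F
checked all size-1 subsets: none covers 8 outcomes (max 6/8)
inputs {2, 3} (size 2) cover everything; no size-2 subset with a lexicographically smaller index list covers all 8

Answer: 2, 3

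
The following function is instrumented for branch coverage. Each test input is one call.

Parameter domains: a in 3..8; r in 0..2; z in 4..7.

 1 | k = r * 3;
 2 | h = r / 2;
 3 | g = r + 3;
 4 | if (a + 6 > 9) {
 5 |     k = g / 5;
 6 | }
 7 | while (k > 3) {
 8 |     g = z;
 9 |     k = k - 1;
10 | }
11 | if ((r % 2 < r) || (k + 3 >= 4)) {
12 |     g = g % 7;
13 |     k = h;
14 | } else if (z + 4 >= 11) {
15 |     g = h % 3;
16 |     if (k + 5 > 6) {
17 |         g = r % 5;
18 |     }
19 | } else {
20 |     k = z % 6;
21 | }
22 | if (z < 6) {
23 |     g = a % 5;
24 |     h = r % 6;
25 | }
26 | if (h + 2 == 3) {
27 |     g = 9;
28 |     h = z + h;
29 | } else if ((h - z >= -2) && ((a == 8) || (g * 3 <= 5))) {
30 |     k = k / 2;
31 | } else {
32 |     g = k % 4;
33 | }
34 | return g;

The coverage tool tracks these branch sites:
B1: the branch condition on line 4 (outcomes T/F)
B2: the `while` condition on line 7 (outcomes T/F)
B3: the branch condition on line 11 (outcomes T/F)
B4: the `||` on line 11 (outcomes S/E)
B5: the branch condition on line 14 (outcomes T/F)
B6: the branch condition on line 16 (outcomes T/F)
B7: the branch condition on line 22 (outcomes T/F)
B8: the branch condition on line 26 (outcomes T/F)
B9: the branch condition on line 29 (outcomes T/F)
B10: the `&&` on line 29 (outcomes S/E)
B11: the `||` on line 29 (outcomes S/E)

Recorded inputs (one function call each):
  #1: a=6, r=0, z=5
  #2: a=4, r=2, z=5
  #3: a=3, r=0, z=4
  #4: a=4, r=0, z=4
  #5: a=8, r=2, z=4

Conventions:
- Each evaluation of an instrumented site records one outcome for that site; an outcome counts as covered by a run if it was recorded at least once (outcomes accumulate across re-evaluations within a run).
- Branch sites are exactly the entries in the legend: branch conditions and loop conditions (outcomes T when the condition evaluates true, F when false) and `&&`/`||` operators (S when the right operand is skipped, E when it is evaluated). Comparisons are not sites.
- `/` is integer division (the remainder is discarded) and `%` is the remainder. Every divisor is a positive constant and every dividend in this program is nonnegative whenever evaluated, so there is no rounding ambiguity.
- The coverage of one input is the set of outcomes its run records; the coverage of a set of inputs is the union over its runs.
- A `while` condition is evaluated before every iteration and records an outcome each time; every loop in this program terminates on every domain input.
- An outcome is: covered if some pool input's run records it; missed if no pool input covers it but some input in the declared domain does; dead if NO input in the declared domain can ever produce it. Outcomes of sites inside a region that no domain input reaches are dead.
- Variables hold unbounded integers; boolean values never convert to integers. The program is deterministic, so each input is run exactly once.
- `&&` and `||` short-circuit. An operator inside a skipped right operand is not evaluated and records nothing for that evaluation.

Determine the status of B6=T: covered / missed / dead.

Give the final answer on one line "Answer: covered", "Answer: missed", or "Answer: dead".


no pool input records B6=T
checking all 72 inputs in the declared domain: B6=T is never recorded -> dead
Answer: dead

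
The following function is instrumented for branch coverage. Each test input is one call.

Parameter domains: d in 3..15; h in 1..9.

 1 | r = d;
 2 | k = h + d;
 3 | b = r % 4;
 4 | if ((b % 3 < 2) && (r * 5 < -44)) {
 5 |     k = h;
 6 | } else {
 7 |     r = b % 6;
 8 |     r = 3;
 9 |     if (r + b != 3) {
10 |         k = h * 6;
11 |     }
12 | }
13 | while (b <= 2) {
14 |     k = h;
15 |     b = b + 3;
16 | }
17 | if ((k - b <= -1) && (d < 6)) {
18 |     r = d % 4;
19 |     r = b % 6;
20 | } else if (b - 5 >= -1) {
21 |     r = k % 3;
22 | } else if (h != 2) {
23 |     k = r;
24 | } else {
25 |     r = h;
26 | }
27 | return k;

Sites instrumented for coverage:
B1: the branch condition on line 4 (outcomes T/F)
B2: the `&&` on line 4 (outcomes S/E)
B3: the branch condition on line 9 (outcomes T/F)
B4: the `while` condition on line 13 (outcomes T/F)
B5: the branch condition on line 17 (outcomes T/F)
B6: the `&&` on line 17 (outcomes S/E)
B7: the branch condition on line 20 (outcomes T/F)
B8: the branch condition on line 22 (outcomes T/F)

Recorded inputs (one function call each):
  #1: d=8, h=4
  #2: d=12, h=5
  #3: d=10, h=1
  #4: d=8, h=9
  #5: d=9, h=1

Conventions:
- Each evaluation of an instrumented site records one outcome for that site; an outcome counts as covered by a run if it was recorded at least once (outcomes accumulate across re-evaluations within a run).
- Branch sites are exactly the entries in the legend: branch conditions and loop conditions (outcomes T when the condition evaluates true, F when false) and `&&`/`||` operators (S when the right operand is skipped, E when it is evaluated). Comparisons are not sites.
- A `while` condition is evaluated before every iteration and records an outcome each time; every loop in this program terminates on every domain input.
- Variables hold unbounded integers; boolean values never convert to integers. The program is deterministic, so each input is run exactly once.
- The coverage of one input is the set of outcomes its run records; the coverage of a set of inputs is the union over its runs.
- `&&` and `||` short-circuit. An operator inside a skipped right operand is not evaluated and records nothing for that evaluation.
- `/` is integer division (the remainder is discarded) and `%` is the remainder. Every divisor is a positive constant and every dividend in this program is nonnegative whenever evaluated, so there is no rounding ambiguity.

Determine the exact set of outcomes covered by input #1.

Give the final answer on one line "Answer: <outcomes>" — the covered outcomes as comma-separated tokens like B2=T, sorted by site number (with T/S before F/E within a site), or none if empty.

Event log for input #1 (d=8, h=4):
  B2->E, B1->F, B3->F, B4->T, B4->F, B6->S, B5->F, B7->F, B8->T
deduplicating events, the covered set is: B1=F, B2=E, B3=F, B4=T, B4=F, B5=F, B6=S, B7=F, B8=T

Answer: B1=F, B2=E, B3=F, B4=T, B4=F, B5=F, B6=S, B7=F, B8=T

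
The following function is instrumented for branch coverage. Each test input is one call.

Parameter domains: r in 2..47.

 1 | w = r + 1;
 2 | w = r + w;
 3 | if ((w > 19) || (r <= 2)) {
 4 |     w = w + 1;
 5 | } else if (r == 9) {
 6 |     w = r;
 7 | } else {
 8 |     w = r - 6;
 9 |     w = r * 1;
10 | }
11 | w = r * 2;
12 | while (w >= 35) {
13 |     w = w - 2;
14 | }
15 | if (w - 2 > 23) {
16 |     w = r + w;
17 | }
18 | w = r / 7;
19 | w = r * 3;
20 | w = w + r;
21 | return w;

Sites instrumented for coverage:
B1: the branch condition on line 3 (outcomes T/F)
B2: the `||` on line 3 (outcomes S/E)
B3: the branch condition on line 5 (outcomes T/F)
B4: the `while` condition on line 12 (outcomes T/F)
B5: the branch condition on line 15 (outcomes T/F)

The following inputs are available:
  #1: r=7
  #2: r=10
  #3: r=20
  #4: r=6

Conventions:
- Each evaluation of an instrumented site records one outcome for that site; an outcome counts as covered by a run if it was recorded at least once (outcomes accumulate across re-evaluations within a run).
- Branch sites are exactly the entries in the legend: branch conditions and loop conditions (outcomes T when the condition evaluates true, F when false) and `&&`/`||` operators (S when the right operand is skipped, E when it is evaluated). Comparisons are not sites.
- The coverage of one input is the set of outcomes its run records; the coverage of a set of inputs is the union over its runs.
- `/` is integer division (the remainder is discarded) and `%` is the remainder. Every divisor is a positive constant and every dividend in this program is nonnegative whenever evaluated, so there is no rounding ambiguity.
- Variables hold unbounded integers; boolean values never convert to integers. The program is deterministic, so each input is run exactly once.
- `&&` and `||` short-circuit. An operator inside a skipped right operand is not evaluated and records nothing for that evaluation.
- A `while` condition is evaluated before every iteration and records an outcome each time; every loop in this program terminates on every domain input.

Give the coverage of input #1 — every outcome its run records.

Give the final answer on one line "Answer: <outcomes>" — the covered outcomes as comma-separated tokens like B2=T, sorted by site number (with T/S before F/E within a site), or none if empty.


Tracing the run of input #1 (r=7):
  B2->E, B1->F, B3->F, B4->F, B5->F
as a set, this run covers: B1=F, B2=E, B3=F, B4=F, B5=F
Answer: B1=F, B2=E, B3=F, B4=F, B5=F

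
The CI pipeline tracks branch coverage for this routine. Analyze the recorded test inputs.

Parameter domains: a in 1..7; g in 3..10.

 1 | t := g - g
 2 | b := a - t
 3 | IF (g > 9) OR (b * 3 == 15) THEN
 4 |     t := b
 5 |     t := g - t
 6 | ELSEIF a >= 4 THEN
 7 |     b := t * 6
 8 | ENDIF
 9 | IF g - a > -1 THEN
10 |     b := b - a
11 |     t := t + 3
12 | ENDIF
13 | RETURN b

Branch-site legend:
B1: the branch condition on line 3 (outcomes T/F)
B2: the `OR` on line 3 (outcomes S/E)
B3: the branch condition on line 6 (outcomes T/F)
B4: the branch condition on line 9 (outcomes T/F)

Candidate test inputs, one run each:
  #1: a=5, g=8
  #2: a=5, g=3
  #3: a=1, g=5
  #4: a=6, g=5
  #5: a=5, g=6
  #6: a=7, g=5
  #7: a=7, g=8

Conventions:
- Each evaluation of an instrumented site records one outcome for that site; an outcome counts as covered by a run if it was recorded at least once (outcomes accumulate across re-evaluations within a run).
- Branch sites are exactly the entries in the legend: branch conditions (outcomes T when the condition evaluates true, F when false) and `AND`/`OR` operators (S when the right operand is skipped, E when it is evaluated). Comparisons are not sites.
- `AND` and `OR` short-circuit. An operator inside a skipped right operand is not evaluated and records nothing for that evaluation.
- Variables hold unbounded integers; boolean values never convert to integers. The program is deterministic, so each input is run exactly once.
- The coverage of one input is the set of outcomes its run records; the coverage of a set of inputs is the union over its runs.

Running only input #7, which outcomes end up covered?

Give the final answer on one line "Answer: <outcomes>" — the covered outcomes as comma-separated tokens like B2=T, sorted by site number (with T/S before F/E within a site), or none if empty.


Event log for input #7 (a=7, g=8):
  B2->E, B1->F, B3->T, B4->T
distinct outcomes covered: B1=F, B2=E, B3=T, B4=T
Answer: B1=F, B2=E, B3=T, B4=T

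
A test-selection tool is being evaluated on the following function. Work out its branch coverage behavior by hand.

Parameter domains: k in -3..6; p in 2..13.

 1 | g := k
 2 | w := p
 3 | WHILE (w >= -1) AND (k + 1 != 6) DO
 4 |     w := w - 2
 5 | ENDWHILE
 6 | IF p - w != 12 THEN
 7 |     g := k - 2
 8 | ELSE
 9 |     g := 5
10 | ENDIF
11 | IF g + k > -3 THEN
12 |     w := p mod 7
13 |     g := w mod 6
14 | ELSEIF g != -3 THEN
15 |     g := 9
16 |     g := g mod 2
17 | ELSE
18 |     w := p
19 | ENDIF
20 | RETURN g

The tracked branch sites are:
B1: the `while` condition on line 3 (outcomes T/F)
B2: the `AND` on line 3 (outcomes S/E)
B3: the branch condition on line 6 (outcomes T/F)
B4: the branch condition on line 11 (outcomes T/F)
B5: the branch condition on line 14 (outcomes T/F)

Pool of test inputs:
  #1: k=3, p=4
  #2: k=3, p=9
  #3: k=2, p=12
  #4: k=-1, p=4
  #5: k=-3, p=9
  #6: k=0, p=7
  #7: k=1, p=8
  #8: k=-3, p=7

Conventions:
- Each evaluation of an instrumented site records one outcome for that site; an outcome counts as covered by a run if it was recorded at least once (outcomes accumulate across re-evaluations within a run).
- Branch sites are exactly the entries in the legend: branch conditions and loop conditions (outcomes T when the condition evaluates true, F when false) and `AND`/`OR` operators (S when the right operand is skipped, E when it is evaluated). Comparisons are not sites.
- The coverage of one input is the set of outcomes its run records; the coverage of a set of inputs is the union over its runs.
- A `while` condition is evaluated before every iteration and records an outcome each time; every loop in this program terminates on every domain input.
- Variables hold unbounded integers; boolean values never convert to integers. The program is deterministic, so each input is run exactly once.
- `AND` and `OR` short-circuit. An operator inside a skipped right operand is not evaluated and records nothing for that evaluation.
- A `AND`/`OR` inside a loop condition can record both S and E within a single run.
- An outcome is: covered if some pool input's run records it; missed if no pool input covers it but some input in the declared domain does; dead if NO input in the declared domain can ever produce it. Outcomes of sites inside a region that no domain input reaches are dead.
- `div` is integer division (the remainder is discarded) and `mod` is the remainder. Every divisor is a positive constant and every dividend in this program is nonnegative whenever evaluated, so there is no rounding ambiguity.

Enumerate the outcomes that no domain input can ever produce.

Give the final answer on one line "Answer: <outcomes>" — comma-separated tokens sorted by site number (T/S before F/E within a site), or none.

sweeping the full domain (120 inputs) for each outcome:
  reachable outcomes have witnesses, e.g. B1=T (e.g. k=-3, p=2), B1=F (e.g. k=-3, p=2), B2=S (e.g. k=-3, p=2), B2=E (e.g. k=-3, p=2)

Answer: none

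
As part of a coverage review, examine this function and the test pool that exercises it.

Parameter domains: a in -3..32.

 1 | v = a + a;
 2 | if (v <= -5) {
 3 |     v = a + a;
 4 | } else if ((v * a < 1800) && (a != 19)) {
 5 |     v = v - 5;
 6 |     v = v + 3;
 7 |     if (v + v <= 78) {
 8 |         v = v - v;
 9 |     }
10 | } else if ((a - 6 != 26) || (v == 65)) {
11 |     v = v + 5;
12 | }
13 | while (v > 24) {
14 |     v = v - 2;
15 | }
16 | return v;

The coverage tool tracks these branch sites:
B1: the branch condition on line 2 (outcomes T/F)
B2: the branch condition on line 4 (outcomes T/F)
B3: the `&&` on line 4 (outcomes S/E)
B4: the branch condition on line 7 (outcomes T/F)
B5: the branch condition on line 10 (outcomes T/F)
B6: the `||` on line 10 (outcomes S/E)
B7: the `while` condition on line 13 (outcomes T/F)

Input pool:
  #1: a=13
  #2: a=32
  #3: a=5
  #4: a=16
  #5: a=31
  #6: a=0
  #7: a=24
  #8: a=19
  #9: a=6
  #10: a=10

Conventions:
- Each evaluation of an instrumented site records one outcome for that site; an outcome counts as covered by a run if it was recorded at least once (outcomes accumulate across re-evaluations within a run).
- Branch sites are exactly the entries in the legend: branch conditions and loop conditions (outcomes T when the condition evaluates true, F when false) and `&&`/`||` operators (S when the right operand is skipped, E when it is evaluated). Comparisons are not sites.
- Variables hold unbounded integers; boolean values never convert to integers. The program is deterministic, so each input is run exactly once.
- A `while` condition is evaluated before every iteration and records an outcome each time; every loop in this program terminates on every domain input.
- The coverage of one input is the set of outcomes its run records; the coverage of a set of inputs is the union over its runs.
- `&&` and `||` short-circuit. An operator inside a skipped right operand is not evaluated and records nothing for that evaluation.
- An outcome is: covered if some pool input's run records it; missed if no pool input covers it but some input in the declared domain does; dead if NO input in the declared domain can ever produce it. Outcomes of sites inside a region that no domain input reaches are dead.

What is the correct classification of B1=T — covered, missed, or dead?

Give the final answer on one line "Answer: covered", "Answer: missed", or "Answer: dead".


no pool input records B1=T
but domain input (a=-3) does record it -> reachable, so missed
Answer: missed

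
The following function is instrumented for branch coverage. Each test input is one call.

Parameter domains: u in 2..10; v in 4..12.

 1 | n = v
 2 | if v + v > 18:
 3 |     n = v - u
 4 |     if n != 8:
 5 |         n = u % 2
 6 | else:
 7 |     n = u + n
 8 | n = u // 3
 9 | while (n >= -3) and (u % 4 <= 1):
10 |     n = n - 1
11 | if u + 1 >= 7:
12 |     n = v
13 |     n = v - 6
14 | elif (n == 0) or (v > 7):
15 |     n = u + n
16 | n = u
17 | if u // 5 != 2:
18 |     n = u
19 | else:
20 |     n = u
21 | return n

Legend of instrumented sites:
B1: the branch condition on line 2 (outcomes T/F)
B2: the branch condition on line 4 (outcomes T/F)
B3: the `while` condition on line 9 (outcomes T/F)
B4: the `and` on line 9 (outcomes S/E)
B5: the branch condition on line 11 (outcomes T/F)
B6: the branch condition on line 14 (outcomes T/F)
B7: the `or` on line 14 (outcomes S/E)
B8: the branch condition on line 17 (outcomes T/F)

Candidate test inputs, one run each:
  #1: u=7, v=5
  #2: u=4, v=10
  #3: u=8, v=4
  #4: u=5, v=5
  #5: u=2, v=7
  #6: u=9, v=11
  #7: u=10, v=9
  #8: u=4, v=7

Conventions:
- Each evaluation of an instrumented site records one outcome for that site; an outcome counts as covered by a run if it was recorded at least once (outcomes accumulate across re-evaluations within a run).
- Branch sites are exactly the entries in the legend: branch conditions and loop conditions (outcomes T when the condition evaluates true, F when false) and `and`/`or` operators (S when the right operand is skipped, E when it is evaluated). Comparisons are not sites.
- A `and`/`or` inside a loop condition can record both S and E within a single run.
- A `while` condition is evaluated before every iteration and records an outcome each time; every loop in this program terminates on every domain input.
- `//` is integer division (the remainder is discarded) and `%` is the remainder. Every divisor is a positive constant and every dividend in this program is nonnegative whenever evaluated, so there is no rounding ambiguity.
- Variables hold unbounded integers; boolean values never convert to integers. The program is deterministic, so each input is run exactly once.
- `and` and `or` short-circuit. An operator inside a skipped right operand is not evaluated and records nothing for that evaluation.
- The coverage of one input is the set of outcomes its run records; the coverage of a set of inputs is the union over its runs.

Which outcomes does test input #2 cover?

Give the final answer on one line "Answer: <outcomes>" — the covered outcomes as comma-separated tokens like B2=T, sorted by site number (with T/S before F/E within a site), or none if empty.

Running input #2 (u=4, v=10), event by event:
  B1->T, B2->T, B4->E, B3->T, B4->E, B3->T, B4->E, B3->T, B4->E, B3->T
  B4->E, B3->T, B4->S, B3->F, B5->F, B7->E, B6->T, B8->T
collecting distinct outcomes: B1=T, B2=T, B3=T, B3=F, B4=S, B4=E, B5=F, B6=T, B7=E, B8=T

Answer: B1=T, B2=T, B3=T, B3=F, B4=S, B4=E, B5=F, B6=T, B7=E, B8=T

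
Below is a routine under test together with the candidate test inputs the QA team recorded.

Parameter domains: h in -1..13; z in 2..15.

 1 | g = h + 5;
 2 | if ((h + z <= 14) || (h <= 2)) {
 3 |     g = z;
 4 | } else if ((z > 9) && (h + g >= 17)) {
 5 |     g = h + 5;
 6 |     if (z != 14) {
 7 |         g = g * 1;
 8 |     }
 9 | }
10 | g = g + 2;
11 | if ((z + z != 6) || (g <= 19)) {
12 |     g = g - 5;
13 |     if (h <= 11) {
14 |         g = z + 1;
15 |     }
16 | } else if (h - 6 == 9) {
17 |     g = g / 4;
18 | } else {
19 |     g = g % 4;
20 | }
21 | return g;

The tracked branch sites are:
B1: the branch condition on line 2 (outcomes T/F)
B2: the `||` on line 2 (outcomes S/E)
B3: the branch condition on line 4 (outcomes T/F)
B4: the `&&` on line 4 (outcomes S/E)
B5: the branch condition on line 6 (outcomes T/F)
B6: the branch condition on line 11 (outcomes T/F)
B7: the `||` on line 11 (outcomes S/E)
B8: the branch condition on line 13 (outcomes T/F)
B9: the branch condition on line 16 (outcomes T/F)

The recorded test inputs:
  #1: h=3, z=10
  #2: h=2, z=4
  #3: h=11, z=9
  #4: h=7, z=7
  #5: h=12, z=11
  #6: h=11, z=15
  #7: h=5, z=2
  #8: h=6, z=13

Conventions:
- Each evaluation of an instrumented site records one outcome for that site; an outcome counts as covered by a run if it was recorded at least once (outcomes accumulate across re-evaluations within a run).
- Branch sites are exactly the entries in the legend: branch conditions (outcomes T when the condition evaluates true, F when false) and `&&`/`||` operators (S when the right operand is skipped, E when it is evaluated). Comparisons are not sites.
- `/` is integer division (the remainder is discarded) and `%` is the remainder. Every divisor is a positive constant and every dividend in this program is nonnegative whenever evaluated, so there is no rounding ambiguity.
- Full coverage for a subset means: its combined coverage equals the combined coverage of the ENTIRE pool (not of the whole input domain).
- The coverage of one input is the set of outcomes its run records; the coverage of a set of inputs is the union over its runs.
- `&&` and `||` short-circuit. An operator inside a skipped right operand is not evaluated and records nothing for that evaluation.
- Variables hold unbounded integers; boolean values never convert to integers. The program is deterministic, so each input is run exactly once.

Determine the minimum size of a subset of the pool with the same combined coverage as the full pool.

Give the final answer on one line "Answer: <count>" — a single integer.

run #1 (h=3, z=10) runs B2->S, B1->T, B7->S, B6->T, B8->T; records B1=T, B2=S, B6=T, B7=S, B8=T
run #2 (h=2, z=4) runs B2->S, B1->T, B7->S, B6->T, B8->T; records B1=T, B2=S, B6=T, B7=S, B8=T
run #3 (h=11, z=9) runs B2->E, B1->F, B4->S, B3->F, B7->S, B6->T, B8->T; records B1=F, B2=E, B3=F, B4=S, B6=T, B7=S, B8=T
run #4 (h=7, z=7) runs B2->S, B1->T, B7->S, B6->T, B8->T; records B1=T, B2=S, B6=T, B7=S, B8=T
run #5 (h=12, z=11) runs B2->E, B1->F, B4->E, B3->T, B5->T, B7->S, B6->T, B8->F; records B1=F, B2=E, B3=T, B4=E, B5=T, B6=T, B7=S, B8=F
run #6 (h=11, z=15) runs B2->E, B1->F, B4->E, B3->T, B5->T, B7->S, B6->T, B8->T; records B1=F, B2=E, B3=T, B4=E, B5=T, B6=T, B7=S, B8=T
run #7 (h=5, z=2) runs B2->S, B1->T, B7->S, B6->T, B8->T; records B1=T, B2=S, B6=T, B7=S, B8=T
run #8 (h=6, z=13) runs B2->E, B1->F, B4->E, B3->T, B5->T, B7->S, B6->T, B8->T; records B1=F, B2=E, B3=T, B4=E, B5=T, B6=T, B7=S, B8=T
union over all inputs: B1=T, B1=F, B2=S, B2=E, B3=T, B3=F, B4=S, B4=E, B5=T, B6=T, B7=S, B8=T, B8=F (13 outcomes)
every size-1 subset falls short of the 13 outcomes (best: 8/13)
every size-2 subset falls short of the 13 outcomes (best: 11/13)
the canonical winner is {1, 3, 5}: size 3, full 13-outcome coverage, earliest index list among size-3 covers

Answer: 3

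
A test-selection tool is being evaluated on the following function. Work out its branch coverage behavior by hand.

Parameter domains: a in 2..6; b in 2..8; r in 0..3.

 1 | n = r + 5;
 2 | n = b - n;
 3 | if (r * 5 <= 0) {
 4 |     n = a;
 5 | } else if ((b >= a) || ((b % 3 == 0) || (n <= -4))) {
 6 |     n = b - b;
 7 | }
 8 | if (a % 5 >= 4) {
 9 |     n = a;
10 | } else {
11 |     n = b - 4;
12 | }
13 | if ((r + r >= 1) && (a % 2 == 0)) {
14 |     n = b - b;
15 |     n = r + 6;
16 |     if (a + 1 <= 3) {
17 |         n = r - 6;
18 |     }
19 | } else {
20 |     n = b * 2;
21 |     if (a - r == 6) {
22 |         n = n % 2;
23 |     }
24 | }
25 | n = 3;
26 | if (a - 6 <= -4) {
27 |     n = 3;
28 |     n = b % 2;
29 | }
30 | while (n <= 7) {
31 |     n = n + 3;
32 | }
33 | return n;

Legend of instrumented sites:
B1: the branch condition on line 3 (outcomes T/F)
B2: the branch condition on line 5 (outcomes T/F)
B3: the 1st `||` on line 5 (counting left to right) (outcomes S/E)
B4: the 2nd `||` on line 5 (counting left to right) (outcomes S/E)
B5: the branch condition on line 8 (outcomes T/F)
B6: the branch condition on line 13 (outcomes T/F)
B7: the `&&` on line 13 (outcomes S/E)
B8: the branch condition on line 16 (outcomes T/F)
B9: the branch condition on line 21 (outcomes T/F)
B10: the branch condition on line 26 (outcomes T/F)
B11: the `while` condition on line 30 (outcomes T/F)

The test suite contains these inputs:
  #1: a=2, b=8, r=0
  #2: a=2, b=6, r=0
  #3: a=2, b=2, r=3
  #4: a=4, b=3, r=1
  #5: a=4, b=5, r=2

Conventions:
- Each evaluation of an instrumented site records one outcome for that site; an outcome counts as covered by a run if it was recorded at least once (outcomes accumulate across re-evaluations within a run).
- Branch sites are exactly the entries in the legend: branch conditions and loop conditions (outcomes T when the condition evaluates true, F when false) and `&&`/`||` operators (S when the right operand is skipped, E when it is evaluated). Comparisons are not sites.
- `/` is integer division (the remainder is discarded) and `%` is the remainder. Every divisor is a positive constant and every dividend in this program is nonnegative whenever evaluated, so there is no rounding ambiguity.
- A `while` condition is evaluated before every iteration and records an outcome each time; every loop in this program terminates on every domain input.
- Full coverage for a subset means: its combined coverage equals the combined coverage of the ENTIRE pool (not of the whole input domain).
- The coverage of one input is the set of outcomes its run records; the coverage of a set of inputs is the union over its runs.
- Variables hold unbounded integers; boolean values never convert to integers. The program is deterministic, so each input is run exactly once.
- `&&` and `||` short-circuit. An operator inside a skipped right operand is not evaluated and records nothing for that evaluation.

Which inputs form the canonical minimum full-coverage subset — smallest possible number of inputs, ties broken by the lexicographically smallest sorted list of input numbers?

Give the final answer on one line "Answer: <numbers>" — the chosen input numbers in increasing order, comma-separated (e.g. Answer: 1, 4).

input #1 (a=2, b=8, r=0): covers B1=T, B5=F, B6=F, B7=S, B9=F, B10=T, B11=T, B11=F
input #2 (a=2, b=6, r=0): covers B1=T, B5=F, B6=F, B7=S, B9=F, B10=T, B11=T, B11=F
input #3 (a=2, b=2, r=3): covers B1=F, B2=T, B3=S, B5=F, B6=T, B7=E, B8=T, B10=T, B11=T, B11=F
input #4 (a=4, b=3, r=1): covers B1=F, B2=T, B3=E, B4=S, B5=T, B6=T, B7=E, B8=F, B10=F, B11=T, B11=F
input #5 (a=4, b=5, r=2): covers B1=F, B2=T, B3=S, B5=T, B6=T, B7=E, B8=F, B10=F, B11=T, B11=F
together the pool reaches 19 outcomes: B1=T, B1=F, B2=T, B3=S, B3=E, B4=S, B5=T, B5=F, B6=T, B6=F, B7=S, B7=E, B8=T, B8=F, B9=F, B10=T, B10=F, B11=T, B11=F
every size-1 subset falls short of the 19 outcomes (best: 11/19)
every size-2 subset falls short of the 19 outcomes (best: 17/19)
size 3: inputs {1, 3, 4} cover all 19 outcomes, and no lexicographically smaller subset of this size does

Answer: 1, 3, 4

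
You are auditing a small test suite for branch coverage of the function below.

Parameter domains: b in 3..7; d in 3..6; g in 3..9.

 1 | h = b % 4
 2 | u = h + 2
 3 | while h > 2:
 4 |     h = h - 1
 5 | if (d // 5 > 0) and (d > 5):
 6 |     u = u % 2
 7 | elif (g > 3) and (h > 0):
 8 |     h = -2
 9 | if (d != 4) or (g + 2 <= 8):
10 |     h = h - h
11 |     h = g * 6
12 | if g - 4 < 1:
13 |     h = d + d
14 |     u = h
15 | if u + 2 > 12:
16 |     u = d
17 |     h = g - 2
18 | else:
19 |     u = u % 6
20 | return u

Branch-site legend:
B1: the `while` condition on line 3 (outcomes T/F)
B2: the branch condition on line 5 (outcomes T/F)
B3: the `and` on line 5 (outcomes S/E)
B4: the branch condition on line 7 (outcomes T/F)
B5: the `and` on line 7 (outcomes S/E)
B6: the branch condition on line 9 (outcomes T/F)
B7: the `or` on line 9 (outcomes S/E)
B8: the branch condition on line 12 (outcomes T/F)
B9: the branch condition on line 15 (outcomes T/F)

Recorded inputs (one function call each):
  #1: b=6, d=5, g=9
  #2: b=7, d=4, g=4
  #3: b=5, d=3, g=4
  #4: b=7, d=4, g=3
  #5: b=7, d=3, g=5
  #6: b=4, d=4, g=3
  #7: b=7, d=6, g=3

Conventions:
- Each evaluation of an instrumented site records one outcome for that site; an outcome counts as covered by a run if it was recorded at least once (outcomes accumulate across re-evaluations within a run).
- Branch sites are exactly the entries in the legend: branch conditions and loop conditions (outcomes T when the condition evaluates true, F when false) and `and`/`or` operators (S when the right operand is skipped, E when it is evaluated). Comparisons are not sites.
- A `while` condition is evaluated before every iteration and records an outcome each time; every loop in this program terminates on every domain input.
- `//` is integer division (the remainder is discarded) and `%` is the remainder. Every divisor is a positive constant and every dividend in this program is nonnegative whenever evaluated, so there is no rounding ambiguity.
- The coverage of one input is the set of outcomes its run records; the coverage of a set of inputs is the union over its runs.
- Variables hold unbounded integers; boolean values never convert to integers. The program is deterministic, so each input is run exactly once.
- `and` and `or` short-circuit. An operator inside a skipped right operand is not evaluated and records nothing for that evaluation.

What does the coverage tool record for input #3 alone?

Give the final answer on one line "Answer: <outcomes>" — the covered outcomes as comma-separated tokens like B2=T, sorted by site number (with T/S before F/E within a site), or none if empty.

Tracing the run of input #3 (b=5, d=3, g=4):
  B1->F, B3->S, B2->F, B5->E, B4->T, B7->S, B6->T, B8->T, B9->F
distinct outcomes covered: B1=F, B2=F, B3=S, B4=T, B5=E, B6=T, B7=S, B8=T, B9=F

Answer: B1=F, B2=F, B3=S, B4=T, B5=E, B6=T, B7=S, B8=T, B9=F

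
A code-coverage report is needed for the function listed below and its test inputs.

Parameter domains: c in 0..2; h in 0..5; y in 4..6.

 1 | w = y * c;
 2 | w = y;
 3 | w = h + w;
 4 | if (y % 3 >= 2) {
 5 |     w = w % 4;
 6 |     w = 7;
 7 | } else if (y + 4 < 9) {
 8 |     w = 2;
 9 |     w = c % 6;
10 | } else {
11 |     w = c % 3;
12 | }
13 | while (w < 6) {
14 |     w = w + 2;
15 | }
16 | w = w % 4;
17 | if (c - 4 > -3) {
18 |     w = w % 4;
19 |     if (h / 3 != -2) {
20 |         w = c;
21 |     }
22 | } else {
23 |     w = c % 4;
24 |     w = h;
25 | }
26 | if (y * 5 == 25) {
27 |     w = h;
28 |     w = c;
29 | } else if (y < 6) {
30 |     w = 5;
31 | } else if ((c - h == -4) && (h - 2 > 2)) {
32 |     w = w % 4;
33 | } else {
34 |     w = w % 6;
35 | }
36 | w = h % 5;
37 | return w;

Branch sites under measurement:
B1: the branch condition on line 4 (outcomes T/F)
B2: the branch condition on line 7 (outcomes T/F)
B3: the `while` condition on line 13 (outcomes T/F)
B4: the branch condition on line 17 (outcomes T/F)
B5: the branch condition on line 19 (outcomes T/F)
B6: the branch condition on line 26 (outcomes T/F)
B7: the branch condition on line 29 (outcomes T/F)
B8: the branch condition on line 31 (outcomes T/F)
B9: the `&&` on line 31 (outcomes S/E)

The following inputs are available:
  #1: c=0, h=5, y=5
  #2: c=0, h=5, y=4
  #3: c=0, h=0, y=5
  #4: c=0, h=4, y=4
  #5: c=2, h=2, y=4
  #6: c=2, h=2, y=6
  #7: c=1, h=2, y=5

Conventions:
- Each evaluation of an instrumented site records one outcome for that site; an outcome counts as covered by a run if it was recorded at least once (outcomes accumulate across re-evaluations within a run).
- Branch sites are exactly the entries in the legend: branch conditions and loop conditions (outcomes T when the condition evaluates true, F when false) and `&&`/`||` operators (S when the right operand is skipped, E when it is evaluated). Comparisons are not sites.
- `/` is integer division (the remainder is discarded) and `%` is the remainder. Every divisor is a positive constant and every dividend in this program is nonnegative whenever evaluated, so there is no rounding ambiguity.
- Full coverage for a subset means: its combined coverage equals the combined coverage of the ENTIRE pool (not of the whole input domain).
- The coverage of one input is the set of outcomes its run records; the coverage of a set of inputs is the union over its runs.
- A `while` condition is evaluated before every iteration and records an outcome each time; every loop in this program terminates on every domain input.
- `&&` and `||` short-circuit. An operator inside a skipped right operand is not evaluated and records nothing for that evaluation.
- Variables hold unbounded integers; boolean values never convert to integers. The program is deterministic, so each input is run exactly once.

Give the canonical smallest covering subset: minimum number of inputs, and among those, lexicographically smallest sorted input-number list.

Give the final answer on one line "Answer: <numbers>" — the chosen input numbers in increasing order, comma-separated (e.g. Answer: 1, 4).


#1 (c=0, h=5, y=5) -> B1->T, B3->F, B4->F, B6->T; covered: B1=T, B3=F, B4=F, B6=T
#2 (c=0, h=5, y=4) -> B1->F, B2->T, B3->T, B3->T, B3->T, B3->F, B4->F, B6->F, B7->T; covered: B1=F, B2=T, B3=T, B3=F, B4=F, B6=F, B7=T
#3 (c=0, h=0, y=5) -> B1->T, B3->F, B4->F, B6->T; covered: B1=T, B3=F, B4=F, B6=T
#4 (c=0, h=4, y=4) -> B1->F, B2->T, B3->T, B3->T, B3->T, B3->F, B4->F, B6->F, B7->T; covered: B1=F, B2=T, B3=T, B3=F, B4=F, B6=F, B7=T
#5 (c=2, h=2, y=4) -> B1->F, B2->T, B3->T, B3->T, B3->F, B4->T, B5->T, B6->F, B7->T; covered: B1=F, B2=T, B3=T, B3=F, B4=T, B5=T, B6=F, B7=T
#6 (c=2, h=2, y=6) -> B1->F, B2->F, B3->T, B3->T, B3->F, B4->T, B5->T, B6->F, B7->F, B9->S, B8->F; covered: B1=F, B2=F, B3=T, B3=F, B4=T, B5=T, B6=F, B7=F, B8=F, B9=S
#7 (c=1, h=2, y=5) -> B1->T, B3->F, B4->F, B6->T; covered: B1=T, B3=F, B4=F, B6=T
pool-wide coverage (15 outcomes): B1=T, B1=F, B2=T, B2=F, B3=T, B3=F, B4=T, B4=F, B5=T, B6=T, B6=F, B7=T, B7=F, B8=F, B9=S
no size-1 subset reaches all 15 outcomes (best union: 10/15)
no size-2 subset reaches all 15 outcomes (best union: 13/15)
the canonical winner is {1, 2, 6}: size 3, full 15-outcome coverage, earliest index list among size-3 covers
Answer: 1, 2, 6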